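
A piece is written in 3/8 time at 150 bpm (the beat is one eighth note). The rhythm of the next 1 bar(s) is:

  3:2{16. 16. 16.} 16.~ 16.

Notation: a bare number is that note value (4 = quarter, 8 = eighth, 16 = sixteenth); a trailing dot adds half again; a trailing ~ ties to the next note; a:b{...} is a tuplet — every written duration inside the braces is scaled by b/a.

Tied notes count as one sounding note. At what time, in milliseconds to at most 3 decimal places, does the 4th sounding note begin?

1. 0.0ms @ 0 + 200.0ms (1/2)
2. 200.0ms @ 1/2 + 200.0ms (1/2)
3. 400.0ms @ 1 + 200.0ms (1/2)
4. 600.0ms @ 3/2 + 600.0ms (3/2)

note 4 onset = 3/2b = 600.0ms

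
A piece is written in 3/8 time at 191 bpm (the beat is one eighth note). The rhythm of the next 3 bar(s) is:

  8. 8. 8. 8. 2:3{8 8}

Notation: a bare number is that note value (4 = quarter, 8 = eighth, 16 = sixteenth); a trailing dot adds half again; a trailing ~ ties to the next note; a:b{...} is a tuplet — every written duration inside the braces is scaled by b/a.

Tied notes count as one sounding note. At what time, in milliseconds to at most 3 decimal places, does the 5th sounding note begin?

note 5 onset = 6b = 1884.817ms

1. 0.0ms @ 0 + 471.204ms (3/2)
2. 471.204ms @ 3/2 + 471.204ms (3/2)
3. 942.408ms @ 3 + 471.204ms (3/2)
4. 1413.613ms @ 9/2 + 471.204ms (3/2)
5. 1884.817ms @ 6 + 471.204ms (3/2)
6. 2356.021ms @ 15/2 + 471.204ms (3/2)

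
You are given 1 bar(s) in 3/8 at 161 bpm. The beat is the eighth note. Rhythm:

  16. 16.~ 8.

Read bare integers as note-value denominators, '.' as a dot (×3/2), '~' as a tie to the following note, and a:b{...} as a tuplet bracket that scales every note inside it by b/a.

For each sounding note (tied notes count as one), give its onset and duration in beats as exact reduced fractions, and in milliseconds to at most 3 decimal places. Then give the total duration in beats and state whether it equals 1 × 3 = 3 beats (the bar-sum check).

1) 0.0ms=0b +279.503ms=3/4b
2) 279.503ms=3/4b +838.509ms=9/4b
Σ=3b of 3 (161bpm 3/8) — PASS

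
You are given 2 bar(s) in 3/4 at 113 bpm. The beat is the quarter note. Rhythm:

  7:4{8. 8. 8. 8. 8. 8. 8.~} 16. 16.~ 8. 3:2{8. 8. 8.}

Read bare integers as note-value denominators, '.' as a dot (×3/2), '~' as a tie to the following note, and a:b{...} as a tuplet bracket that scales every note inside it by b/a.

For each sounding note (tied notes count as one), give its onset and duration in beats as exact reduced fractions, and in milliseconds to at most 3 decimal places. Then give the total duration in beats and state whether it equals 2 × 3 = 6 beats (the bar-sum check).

1) 0.0ms=0b +227.56ms=3/7b
2) 227.56ms=3/7b +227.56ms=3/7b
3) 455.12ms=6/7b +227.56ms=3/7b
4) 682.68ms=9/7b +227.56ms=3/7b
5) 910.24ms=12/7b +227.56ms=3/7b
6) 1137.8ms=15/7b +227.56ms=3/7b
7) 1365.36ms=18/7b +426.675ms=45/56b
8) 1792.035ms=27/8b +597.345ms=9/8b
9) 2389.381ms=9/2b +265.487ms=1/2b
10) 2654.867ms=5b +265.487ms=1/2b
11) 2920.354ms=11/2b +265.487ms=1/2b
Σ=6b of 6 (113bpm 3/4) — PASS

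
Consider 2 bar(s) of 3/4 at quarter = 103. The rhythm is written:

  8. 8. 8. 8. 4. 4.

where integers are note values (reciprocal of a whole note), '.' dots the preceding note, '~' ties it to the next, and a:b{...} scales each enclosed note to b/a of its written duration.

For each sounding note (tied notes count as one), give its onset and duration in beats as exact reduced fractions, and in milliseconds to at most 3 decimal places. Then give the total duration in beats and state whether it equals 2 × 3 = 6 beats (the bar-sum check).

1) 0.0ms=0b +436.893ms=3/4b
2) 436.893ms=3/4b +436.893ms=3/4b
3) 873.786ms=3/2b +436.893ms=3/4b
4) 1310.68ms=9/4b +436.893ms=3/4b
5) 1747.573ms=3b +873.786ms=3/2b
6) 2621.359ms=9/2b +873.786ms=3/2b
Σ=6b of 6 (103bpm 3/4) — PASS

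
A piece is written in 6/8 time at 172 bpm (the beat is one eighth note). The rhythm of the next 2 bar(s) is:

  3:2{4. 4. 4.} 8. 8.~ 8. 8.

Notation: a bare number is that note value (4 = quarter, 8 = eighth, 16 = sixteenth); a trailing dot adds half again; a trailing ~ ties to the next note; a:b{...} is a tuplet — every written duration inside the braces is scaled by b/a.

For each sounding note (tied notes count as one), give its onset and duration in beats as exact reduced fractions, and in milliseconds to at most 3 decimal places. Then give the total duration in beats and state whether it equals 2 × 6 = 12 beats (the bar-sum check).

1) 0.0ms=0b +697.674ms=2b
2) 697.674ms=2b +697.674ms=2b
3) 1395.349ms=4b +697.674ms=2b
4) 2093.023ms=6b +523.256ms=3/2b
5) 2616.279ms=15/2b +1046.512ms=3b
6) 3662.791ms=21/2b +523.256ms=3/2b
Σ=12b of 12 (172bpm 6/8) — PASS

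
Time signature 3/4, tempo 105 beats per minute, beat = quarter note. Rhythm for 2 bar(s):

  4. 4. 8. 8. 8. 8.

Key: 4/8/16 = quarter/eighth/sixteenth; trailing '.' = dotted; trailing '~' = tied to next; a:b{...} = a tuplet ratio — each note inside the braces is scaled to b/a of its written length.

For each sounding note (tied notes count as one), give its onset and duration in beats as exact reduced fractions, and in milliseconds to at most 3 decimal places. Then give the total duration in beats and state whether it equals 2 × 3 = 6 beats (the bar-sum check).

1) 0.0ms=0b +857.143ms=3/2b
2) 857.143ms=3/2b +857.143ms=3/2b
3) 1714.286ms=3b +428.571ms=3/4b
4) 2142.857ms=15/4b +428.571ms=3/4b
5) 2571.429ms=9/2b +428.571ms=3/4b
6) 3000.0ms=21/4b +428.571ms=3/4b
Σ=6b of 6 (105bpm 3/4) — PASS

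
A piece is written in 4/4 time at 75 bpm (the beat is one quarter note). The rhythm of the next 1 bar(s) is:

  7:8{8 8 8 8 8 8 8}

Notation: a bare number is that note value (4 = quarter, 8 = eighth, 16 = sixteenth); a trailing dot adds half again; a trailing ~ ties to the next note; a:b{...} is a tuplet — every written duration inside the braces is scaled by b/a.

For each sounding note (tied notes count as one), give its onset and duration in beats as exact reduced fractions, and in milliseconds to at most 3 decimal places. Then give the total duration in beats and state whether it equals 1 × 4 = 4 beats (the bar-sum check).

1) 0.0ms=0b +457.143ms=4/7b
2) 457.143ms=4/7b +457.143ms=4/7b
3) 914.286ms=8/7b +457.143ms=4/7b
4) 1371.429ms=12/7b +457.143ms=4/7b
5) 1828.571ms=16/7b +457.143ms=4/7b
6) 2285.714ms=20/7b +457.143ms=4/7b
7) 2742.857ms=24/7b +457.143ms=4/7b
Σ=4b of 4 (75bpm 4/4) — PASS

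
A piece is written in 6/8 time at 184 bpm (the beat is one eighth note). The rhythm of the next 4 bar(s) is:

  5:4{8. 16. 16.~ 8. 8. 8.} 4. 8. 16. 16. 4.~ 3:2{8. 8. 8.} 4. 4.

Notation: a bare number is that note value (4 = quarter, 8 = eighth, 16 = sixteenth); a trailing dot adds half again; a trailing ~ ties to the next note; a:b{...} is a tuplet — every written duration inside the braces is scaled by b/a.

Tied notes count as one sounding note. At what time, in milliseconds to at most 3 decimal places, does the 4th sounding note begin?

note 4 onset = 18/5b = 1173.913ms

1. 0.0ms @ 0 + 391.304ms (6/5)
2. 391.304ms @ 6/5 + 195.652ms (3/5)
3. 586.957ms @ 9/5 + 586.957ms (9/5)
4. 1173.913ms @ 18/5 + 391.304ms (6/5)
5. 1565.217ms @ 24/5 + 391.304ms (6/5)
6. 1956.522ms @ 6 + 978.261ms (3)
7. 2934.783ms @ 9 + 489.13ms (3/2)
8. 3423.913ms @ 21/2 + 244.565ms (3/4)
9. 3668.478ms @ 45/4 + 244.565ms (3/4)
10. 3913.043ms @ 12 + 1304.348ms (4)
11. 5217.391ms @ 16 + 326.087ms (1)
12. 5543.478ms @ 17 + 326.087ms (1)
13. 5869.565ms @ 18 + 978.261ms (3)
14. 6847.826ms @ 21 + 978.261ms (3)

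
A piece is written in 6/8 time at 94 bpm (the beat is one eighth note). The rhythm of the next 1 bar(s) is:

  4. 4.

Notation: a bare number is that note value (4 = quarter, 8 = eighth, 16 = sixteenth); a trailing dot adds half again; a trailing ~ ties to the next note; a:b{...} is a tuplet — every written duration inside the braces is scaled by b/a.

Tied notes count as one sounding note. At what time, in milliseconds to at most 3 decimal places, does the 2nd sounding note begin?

note 2 onset = 3b = 1914.894ms

1. 0.0ms @ 0 + 1914.894ms (3)
2. 1914.894ms @ 3 + 1914.894ms (3)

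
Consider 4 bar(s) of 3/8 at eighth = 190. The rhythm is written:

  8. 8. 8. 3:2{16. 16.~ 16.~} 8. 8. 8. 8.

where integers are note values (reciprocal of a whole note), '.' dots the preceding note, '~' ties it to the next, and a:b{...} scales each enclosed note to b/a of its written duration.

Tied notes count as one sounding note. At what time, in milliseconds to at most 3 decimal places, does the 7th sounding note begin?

note 7 onset = 9b = 2842.105ms

1. 0.0ms @ 0 + 473.684ms (3/2)
2. 473.684ms @ 3/2 + 473.684ms (3/2)
3. 947.368ms @ 3 + 473.684ms (3/2)
4. 1421.053ms @ 9/2 + 157.895ms (1/2)
5. 1578.947ms @ 5 + 789.474ms (5/2)
6. 2368.421ms @ 15/2 + 473.684ms (3/2)
7. 2842.105ms @ 9 + 473.684ms (3/2)
8. 3315.789ms @ 21/2 + 473.684ms (3/2)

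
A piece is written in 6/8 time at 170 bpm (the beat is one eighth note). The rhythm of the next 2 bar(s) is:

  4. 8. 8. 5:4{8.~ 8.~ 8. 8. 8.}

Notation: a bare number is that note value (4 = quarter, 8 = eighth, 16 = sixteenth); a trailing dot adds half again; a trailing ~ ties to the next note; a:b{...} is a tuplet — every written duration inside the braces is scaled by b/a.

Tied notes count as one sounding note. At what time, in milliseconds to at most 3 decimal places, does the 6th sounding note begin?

1. 0.0ms @ 0 + 1058.824ms (3)
2. 1058.824ms @ 3 + 529.412ms (3/2)
3. 1588.235ms @ 9/2 + 529.412ms (3/2)
4. 2117.647ms @ 6 + 1270.588ms (18/5)
5. 3388.235ms @ 48/5 + 423.529ms (6/5)
6. 3811.765ms @ 54/5 + 423.529ms (6/5)

note 6 onset = 54/5b = 3811.765ms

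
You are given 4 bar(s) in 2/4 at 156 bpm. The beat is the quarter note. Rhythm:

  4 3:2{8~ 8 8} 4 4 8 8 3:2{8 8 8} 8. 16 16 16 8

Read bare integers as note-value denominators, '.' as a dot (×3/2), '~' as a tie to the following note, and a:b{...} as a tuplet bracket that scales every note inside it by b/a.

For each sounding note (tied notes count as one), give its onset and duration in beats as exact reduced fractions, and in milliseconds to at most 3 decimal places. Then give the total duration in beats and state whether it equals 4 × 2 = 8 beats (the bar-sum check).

1) 0.0ms=0b +384.615ms=1b
2) 384.615ms=1b +256.41ms=2/3b
3) 641.026ms=5/3b +128.205ms=1/3b
4) 769.231ms=2b +384.615ms=1b
5) 1153.846ms=3b +384.615ms=1b
6) 1538.462ms=4b +192.308ms=1/2b
7) 1730.769ms=9/2b +192.308ms=1/2b
8) 1923.077ms=5b +128.205ms=1/3b
9) 2051.282ms=16/3b +128.205ms=1/3b
10) 2179.487ms=17/3b +128.205ms=1/3b
11) 2307.692ms=6b +288.462ms=3/4b
12) 2596.154ms=27/4b +96.154ms=1/4b
13) 2692.308ms=7b +96.154ms=1/4b
14) 2788.462ms=29/4b +96.154ms=1/4b
15) 2884.615ms=15/2b +192.308ms=1/2b
Σ=8b of 8 (156bpm 2/4) — PASS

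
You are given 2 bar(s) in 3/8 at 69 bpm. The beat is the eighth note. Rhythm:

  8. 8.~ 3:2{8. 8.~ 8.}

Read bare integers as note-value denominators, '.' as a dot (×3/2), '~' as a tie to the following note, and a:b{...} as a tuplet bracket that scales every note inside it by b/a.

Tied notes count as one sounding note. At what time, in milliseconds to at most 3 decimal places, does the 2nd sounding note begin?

1. 0.0ms @ 0 + 1304.348ms (3/2)
2. 1304.348ms @ 3/2 + 2173.913ms (5/2)
3. 3478.261ms @ 4 + 1739.13ms (2)

note 2 onset = 3/2b = 1304.348ms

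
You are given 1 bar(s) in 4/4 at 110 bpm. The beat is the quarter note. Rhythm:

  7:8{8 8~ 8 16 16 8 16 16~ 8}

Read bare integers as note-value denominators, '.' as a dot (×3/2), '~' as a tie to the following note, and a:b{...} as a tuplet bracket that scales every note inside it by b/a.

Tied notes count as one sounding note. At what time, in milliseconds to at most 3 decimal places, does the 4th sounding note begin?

note 4 onset = 2b = 1090.909ms

1. 0.0ms @ 0 + 311.688ms (4/7)
2. 311.688ms @ 4/7 + 623.377ms (8/7)
3. 935.065ms @ 12/7 + 155.844ms (2/7)
4. 1090.909ms @ 2 + 155.844ms (2/7)
5. 1246.753ms @ 16/7 + 311.688ms (4/7)
6. 1558.442ms @ 20/7 + 155.844ms (2/7)
7. 1714.286ms @ 22/7 + 467.532ms (6/7)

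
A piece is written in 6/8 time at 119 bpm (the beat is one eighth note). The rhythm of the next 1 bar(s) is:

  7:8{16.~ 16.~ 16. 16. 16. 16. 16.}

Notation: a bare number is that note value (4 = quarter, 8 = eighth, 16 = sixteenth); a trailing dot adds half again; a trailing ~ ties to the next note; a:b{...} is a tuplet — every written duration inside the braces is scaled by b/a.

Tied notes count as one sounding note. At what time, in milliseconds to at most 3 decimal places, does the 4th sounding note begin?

note 4 onset = 30/7b = 2160.864ms

1. 0.0ms @ 0 + 1296.519ms (18/7)
2. 1296.519ms @ 18/7 + 432.173ms (6/7)
3. 1728.691ms @ 24/7 + 432.173ms (6/7)
4. 2160.864ms @ 30/7 + 432.173ms (6/7)
5. 2593.037ms @ 36/7 + 432.173ms (6/7)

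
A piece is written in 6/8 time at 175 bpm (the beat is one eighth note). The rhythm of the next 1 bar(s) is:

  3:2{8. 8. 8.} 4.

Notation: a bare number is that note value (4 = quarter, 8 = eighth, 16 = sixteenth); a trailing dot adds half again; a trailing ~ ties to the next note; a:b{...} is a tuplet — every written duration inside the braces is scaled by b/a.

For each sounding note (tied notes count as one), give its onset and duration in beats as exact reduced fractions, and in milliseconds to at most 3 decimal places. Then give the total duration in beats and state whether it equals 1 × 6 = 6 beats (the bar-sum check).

1) 0.0ms=0b +342.857ms=1b
2) 342.857ms=1b +342.857ms=1b
3) 685.714ms=2b +342.857ms=1b
4) 1028.571ms=3b +1028.571ms=3b
Σ=6b of 6 (175bpm 6/8) — PASS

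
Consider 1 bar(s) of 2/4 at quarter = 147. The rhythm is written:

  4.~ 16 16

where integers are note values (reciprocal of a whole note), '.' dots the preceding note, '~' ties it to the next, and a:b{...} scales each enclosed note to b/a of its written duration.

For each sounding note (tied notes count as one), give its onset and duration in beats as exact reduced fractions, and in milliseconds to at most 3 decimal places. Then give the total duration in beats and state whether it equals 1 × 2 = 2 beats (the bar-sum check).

1) 0.0ms=0b +714.286ms=7/4b
2) 714.286ms=7/4b +102.041ms=1/4b
Σ=2b of 2 (147bpm 2/4) — PASS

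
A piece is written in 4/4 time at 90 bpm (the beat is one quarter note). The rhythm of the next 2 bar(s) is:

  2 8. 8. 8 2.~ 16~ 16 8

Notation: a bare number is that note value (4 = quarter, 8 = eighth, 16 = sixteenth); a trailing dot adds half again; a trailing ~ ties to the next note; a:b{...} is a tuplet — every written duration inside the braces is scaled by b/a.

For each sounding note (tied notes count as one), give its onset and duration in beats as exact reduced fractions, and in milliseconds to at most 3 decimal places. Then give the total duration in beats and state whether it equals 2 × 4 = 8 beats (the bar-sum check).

1) 0.0ms=0b +1333.333ms=2b
2) 1333.333ms=2b +500.0ms=3/4b
3) 1833.333ms=11/4b +500.0ms=3/4b
4) 2333.333ms=7/2b +333.333ms=1/2b
5) 2666.667ms=4b +2333.333ms=7/2b
6) 5000.0ms=15/2b +333.333ms=1/2b
Σ=8b of 8 (90bpm 4/4) — PASS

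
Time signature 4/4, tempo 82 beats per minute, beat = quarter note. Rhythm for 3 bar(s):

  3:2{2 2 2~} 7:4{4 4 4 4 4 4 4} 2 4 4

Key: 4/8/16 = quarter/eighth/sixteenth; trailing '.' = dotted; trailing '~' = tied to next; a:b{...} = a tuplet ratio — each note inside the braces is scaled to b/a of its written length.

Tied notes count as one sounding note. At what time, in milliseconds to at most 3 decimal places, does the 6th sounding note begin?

note 6 onset = 40/7b = 4181.185ms

1. 0.0ms @ 0 + 975.61ms (4/3)
2. 975.61ms @ 4/3 + 975.61ms (4/3)
3. 1951.22ms @ 8/3 + 1393.728ms (40/21)
4. 3344.948ms @ 32/7 + 418.118ms (4/7)
5. 3763.066ms @ 36/7 + 418.118ms (4/7)
6. 4181.185ms @ 40/7 + 418.118ms (4/7)
7. 4599.303ms @ 44/7 + 418.118ms (4/7)
8. 5017.422ms @ 48/7 + 418.118ms (4/7)
9. 5435.54ms @ 52/7 + 418.118ms (4/7)
10. 5853.659ms @ 8 + 1463.415ms (2)
11. 7317.073ms @ 10 + 731.707ms (1)
12. 8048.78ms @ 11 + 731.707ms (1)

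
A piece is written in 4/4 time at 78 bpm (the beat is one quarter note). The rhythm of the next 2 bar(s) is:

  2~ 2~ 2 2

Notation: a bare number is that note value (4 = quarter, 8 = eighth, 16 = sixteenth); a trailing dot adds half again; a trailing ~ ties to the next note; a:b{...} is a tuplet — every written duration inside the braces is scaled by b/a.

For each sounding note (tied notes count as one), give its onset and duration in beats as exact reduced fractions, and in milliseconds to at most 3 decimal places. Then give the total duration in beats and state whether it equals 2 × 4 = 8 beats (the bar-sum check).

1) 0.0ms=0b +4615.385ms=6b
2) 4615.385ms=6b +1538.462ms=2b
Σ=8b of 8 (78bpm 4/4) — PASS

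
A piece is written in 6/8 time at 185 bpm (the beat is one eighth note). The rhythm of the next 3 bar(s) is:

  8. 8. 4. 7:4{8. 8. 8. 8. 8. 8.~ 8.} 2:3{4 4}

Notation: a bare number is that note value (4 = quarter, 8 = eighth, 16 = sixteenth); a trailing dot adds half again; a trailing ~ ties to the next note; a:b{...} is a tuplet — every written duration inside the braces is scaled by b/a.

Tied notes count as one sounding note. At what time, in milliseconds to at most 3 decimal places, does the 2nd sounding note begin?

note 2 onset = 3/2b = 486.486ms

1. 0.0ms @ 0 + 486.486ms (3/2)
2. 486.486ms @ 3/2 + 486.486ms (3/2)
3. 972.973ms @ 3 + 972.973ms (3)
4. 1945.946ms @ 6 + 277.992ms (6/7)
5. 2223.938ms @ 48/7 + 277.992ms (6/7)
6. 2501.931ms @ 54/7 + 277.992ms (6/7)
7. 2779.923ms @ 60/7 + 277.992ms (6/7)
8. 3057.915ms @ 66/7 + 277.992ms (6/7)
9. 3335.907ms @ 72/7 + 555.985ms (12/7)
10. 3891.892ms @ 12 + 972.973ms (3)
11. 4864.865ms @ 15 + 972.973ms (3)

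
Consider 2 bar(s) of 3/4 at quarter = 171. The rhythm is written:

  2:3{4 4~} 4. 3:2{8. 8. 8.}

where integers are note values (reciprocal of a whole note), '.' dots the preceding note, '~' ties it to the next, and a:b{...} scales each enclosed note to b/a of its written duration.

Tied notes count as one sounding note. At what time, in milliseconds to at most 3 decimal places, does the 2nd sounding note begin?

note 2 onset = 3/2b = 526.316ms

1. 0.0ms @ 0 + 526.316ms (3/2)
2. 526.316ms @ 3/2 + 1052.632ms (3)
3. 1578.947ms @ 9/2 + 175.439ms (1/2)
4. 1754.386ms @ 5 + 175.439ms (1/2)
5. 1929.825ms @ 11/2 + 175.439ms (1/2)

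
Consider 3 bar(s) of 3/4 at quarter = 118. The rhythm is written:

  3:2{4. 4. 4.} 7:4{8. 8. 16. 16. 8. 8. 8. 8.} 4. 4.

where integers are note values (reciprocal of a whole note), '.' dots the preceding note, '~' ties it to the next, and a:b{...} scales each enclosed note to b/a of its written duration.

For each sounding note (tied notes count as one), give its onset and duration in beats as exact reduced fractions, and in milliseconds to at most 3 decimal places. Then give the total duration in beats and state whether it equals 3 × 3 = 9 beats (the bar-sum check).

1) 0.0ms=0b +508.475ms=1b
2) 508.475ms=1b +508.475ms=1b
3) 1016.949ms=2b +508.475ms=1b
4) 1525.424ms=3b +217.918ms=3/7b
5) 1743.341ms=24/7b +217.918ms=3/7b
6) 1961.259ms=27/7b +108.959ms=3/14b
7) 2070.218ms=57/14b +108.959ms=3/14b
8) 2179.177ms=30/7b +217.918ms=3/7b
9) 2397.094ms=33/7b +217.918ms=3/7b
10) 2615.012ms=36/7b +217.918ms=3/7b
11) 2832.93ms=39/7b +217.918ms=3/7b
12) 3050.847ms=6b +762.712ms=3/2b
13) 3813.559ms=15/2b +762.712ms=3/2b
Σ=9b of 9 (118bpm 3/4) — PASS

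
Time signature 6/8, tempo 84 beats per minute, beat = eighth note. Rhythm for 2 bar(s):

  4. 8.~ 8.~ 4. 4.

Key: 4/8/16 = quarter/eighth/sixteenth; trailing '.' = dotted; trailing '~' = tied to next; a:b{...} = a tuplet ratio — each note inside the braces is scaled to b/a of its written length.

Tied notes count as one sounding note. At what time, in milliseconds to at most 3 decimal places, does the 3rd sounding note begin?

1. 0.0ms @ 0 + 2142.857ms (3)
2. 2142.857ms @ 3 + 4285.714ms (6)
3. 6428.571ms @ 9 + 2142.857ms (3)

note 3 onset = 9b = 6428.571ms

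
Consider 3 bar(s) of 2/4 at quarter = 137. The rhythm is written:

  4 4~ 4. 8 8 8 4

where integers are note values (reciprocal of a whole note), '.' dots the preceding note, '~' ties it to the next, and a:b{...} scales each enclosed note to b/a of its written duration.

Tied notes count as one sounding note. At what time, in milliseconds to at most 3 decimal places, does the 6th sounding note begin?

1. 0.0ms @ 0 + 437.956ms (1)
2. 437.956ms @ 1 + 1094.891ms (5/2)
3. 1532.847ms @ 7/2 + 218.978ms (1/2)
4. 1751.825ms @ 4 + 218.978ms (1/2)
5. 1970.803ms @ 9/2 + 218.978ms (1/2)
6. 2189.781ms @ 5 + 437.956ms (1)

note 6 onset = 5b = 2189.781ms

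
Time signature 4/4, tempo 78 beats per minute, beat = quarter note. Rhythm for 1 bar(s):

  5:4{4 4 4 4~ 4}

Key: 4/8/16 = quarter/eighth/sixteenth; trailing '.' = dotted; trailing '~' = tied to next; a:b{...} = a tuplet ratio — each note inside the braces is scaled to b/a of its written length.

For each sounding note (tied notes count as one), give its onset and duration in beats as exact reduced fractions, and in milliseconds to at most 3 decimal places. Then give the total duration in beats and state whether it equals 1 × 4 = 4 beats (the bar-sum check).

1) 0.0ms=0b +615.385ms=4/5b
2) 615.385ms=4/5b +615.385ms=4/5b
3) 1230.769ms=8/5b +615.385ms=4/5b
4) 1846.154ms=12/5b +1230.769ms=8/5b
Σ=4b of 4 (78bpm 4/4) — PASS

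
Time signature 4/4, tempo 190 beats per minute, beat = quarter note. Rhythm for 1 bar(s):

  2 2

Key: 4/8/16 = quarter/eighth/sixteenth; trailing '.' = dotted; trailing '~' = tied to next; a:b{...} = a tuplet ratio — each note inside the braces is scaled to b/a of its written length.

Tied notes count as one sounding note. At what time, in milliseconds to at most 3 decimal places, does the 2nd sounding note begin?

1. 0.0ms @ 0 + 631.579ms (2)
2. 631.579ms @ 2 + 631.579ms (2)

note 2 onset = 2b = 631.579ms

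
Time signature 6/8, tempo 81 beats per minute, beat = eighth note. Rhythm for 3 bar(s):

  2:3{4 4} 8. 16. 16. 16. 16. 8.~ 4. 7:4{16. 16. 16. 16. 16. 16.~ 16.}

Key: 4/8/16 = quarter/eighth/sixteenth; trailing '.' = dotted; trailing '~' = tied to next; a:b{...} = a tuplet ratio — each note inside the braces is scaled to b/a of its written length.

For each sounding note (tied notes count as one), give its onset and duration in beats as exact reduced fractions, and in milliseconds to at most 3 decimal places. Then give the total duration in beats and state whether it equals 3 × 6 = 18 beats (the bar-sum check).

1) 0.0ms=0b +2222.222ms=3b
2) 2222.222ms=3b +2222.222ms=3b
3) 4444.444ms=6b +1111.111ms=3/2b
4) 5555.556ms=15/2b +555.556ms=3/4b
5) 6111.111ms=33/4b +555.556ms=3/4b
6) 6666.667ms=9b +555.556ms=3/4b
7) 7222.222ms=39/4b +555.556ms=3/4b
8) 7777.778ms=21/2b +3333.333ms=9/2b
9) 11111.111ms=15b +317.46ms=3/7b
10) 11428.571ms=108/7b +317.46ms=3/7b
11) 11746.032ms=111/7b +317.46ms=3/7b
12) 12063.492ms=114/7b +317.46ms=3/7b
13) 12380.952ms=117/7b +317.46ms=3/7b
14) 12698.413ms=120/7b +634.921ms=6/7b
Σ=18b of 18 (81bpm 6/8) — PASS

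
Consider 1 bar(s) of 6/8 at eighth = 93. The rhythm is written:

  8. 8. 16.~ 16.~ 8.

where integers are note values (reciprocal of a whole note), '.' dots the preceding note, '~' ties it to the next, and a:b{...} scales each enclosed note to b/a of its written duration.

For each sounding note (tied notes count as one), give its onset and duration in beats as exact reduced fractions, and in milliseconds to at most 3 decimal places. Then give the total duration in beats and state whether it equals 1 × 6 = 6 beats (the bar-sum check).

1) 0.0ms=0b +967.742ms=3/2b
2) 967.742ms=3/2b +967.742ms=3/2b
3) 1935.484ms=3b +1935.484ms=3b
Σ=6b of 6 (93bpm 6/8) — PASS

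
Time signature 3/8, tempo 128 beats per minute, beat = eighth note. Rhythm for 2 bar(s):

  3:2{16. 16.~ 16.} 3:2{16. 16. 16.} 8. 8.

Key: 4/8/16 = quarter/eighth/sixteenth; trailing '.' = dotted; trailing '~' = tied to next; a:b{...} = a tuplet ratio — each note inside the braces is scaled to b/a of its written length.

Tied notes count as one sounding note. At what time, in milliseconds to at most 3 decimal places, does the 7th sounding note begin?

note 7 onset = 9/2b = 2109.375ms

1. 0.0ms @ 0 + 234.375ms (1/2)
2. 234.375ms @ 1/2 + 468.75ms (1)
3. 703.125ms @ 3/2 + 234.375ms (1/2)
4. 937.5ms @ 2 + 234.375ms (1/2)
5. 1171.875ms @ 5/2 + 234.375ms (1/2)
6. 1406.25ms @ 3 + 703.125ms (3/2)
7. 2109.375ms @ 9/2 + 703.125ms (3/2)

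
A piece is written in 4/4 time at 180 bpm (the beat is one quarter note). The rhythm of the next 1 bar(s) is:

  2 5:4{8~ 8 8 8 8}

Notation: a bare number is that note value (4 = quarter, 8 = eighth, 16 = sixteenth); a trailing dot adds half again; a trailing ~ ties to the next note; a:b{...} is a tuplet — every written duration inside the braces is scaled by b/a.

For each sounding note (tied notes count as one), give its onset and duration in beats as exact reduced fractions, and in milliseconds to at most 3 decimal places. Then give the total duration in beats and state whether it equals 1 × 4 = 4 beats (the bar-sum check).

1) 0.0ms=0b +666.667ms=2b
2) 666.667ms=2b +266.667ms=4/5b
3) 933.333ms=14/5b +133.333ms=2/5b
4) 1066.667ms=16/5b +133.333ms=2/5b
5) 1200.0ms=18/5b +133.333ms=2/5b
Σ=4b of 4 (180bpm 4/4) — PASS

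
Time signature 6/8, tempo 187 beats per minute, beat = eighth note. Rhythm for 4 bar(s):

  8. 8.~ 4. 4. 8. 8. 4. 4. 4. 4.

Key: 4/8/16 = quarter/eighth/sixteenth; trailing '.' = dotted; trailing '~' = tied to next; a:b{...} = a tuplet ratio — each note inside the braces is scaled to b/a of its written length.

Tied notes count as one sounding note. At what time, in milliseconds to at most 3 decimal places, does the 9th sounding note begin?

note 9 onset = 21b = 6737.968ms

1. 0.0ms @ 0 + 481.283ms (3/2)
2. 481.283ms @ 3/2 + 1443.85ms (9/2)
3. 1925.134ms @ 6 + 962.567ms (3)
4. 2887.701ms @ 9 + 481.283ms (3/2)
5. 3368.984ms @ 21/2 + 481.283ms (3/2)
6. 3850.267ms @ 12 + 962.567ms (3)
7. 4812.834ms @ 15 + 962.567ms (3)
8. 5775.401ms @ 18 + 962.567ms (3)
9. 6737.968ms @ 21 + 962.567ms (3)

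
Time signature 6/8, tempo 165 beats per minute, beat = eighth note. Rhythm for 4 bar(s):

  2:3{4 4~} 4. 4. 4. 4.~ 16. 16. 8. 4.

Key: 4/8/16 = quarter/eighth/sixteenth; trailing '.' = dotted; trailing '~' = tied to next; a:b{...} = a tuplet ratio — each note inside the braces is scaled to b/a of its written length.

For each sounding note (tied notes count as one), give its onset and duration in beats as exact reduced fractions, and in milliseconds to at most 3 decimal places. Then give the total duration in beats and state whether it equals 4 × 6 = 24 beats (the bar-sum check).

1) 0.0ms=0b +1090.909ms=3b
2) 1090.909ms=3b +2181.818ms=6b
3) 3272.727ms=9b +1090.909ms=3b
4) 4363.636ms=12b +1090.909ms=3b
5) 5454.545ms=15b +1363.636ms=15/4b
6) 6818.182ms=75/4b +272.727ms=3/4b
7) 7090.909ms=39/2b +545.455ms=3/2b
8) 7636.364ms=21b +1090.909ms=3b
Σ=24b of 24 (165bpm 6/8) — PASS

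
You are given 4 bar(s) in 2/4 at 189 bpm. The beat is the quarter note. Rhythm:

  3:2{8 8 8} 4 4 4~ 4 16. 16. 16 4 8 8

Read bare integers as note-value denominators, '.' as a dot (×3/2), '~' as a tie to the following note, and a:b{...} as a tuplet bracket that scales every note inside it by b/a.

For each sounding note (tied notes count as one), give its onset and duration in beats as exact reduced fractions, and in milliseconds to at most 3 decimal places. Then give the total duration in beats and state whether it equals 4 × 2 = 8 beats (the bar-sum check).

1) 0.0ms=0b +105.82ms=1/3b
2) 105.82ms=1/3b +105.82ms=1/3b
3) 211.64ms=2/3b +105.82ms=1/3b
4) 317.46ms=1b +317.46ms=1b
5) 634.921ms=2b +317.46ms=1b
6) 952.381ms=3b +634.921ms=2b
7) 1587.302ms=5b +119.048ms=3/8b
8) 1706.349ms=43/8b +119.048ms=3/8b
9) 1825.397ms=23/4b +79.365ms=1/4b
10) 1904.762ms=6b +317.46ms=1b
11) 2222.222ms=7b +158.73ms=1/2b
12) 2380.952ms=15/2b +158.73ms=1/2b
Σ=8b of 8 (189bpm 2/4) — PASS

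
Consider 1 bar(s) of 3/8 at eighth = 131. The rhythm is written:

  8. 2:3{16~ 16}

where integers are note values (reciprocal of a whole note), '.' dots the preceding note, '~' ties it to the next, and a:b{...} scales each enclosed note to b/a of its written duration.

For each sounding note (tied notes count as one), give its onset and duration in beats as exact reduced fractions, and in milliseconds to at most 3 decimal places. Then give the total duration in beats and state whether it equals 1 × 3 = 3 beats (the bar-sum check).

1) 0.0ms=0b +687.023ms=3/2b
2) 687.023ms=3/2b +687.023ms=3/2b
Σ=3b of 3 (131bpm 3/8) — PASS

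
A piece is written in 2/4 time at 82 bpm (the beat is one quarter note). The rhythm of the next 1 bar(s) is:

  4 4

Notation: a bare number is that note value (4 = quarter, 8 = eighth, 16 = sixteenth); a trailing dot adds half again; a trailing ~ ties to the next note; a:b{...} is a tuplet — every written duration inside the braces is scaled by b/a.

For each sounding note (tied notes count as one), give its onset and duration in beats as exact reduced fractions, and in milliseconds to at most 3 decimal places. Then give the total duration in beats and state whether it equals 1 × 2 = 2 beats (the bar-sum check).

1) 0.0ms=0b +731.707ms=1b
2) 731.707ms=1b +731.707ms=1b
Σ=2b of 2 (82bpm 2/4) — PASS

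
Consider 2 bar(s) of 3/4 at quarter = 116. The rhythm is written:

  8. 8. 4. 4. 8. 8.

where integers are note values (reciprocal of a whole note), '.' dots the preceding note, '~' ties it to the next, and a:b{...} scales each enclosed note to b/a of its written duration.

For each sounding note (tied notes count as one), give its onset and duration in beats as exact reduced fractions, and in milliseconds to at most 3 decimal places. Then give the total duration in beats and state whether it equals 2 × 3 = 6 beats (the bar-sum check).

1) 0.0ms=0b +387.931ms=3/4b
2) 387.931ms=3/4b +387.931ms=3/4b
3) 775.862ms=3/2b +775.862ms=3/2b
4) 1551.724ms=3b +775.862ms=3/2b
5) 2327.586ms=9/2b +387.931ms=3/4b
6) 2715.517ms=21/4b +387.931ms=3/4b
Σ=6b of 6 (116bpm 3/4) — PASS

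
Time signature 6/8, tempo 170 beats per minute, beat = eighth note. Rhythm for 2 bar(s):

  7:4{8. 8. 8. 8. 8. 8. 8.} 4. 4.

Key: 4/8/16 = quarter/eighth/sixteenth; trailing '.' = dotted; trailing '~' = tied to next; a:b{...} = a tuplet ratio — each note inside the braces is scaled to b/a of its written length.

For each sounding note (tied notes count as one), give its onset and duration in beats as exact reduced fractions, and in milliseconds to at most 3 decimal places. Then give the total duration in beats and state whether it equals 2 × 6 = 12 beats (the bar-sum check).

1) 0.0ms=0b +302.521ms=6/7b
2) 302.521ms=6/7b +302.521ms=6/7b
3) 605.042ms=12/7b +302.521ms=6/7b
4) 907.563ms=18/7b +302.521ms=6/7b
5) 1210.084ms=24/7b +302.521ms=6/7b
6) 1512.605ms=30/7b +302.521ms=6/7b
7) 1815.126ms=36/7b +302.521ms=6/7b
8) 2117.647ms=6b +1058.824ms=3b
9) 3176.471ms=9b +1058.824ms=3b
Σ=12b of 12 (170bpm 6/8) — PASS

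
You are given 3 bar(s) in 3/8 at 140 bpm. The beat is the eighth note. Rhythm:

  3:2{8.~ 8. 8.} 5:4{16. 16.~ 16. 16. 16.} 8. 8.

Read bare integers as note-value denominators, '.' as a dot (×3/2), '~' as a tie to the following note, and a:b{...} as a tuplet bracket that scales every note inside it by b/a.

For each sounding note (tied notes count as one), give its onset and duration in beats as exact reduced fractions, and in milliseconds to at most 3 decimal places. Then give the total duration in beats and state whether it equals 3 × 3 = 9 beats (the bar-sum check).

1) 0.0ms=0b +857.143ms=2b
2) 857.143ms=2b +428.571ms=1b
3) 1285.714ms=3b +257.143ms=3/5b
4) 1542.857ms=18/5b +514.286ms=6/5b
5) 2057.143ms=24/5b +257.143ms=3/5b
6) 2314.286ms=27/5b +257.143ms=3/5b
7) 2571.429ms=6b +642.857ms=3/2b
8) 3214.286ms=15/2b +642.857ms=3/2b
Σ=9b of 9 (140bpm 3/8) — PASS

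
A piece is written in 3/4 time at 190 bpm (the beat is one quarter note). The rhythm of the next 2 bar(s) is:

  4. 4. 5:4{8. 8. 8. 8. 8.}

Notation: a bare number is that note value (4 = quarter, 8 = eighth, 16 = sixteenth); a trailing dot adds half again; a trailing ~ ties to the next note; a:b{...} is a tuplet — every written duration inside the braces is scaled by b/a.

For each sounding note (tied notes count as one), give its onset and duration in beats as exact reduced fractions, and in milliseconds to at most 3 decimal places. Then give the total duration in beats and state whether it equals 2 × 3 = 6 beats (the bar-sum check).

1) 0.0ms=0b +473.684ms=3/2b
2) 473.684ms=3/2b +473.684ms=3/2b
3) 947.368ms=3b +189.474ms=3/5b
4) 1136.842ms=18/5b +189.474ms=3/5b
5) 1326.316ms=21/5b +189.474ms=3/5b
6) 1515.789ms=24/5b +189.474ms=3/5b
7) 1705.263ms=27/5b +189.474ms=3/5b
Σ=6b of 6 (190bpm 3/4) — PASS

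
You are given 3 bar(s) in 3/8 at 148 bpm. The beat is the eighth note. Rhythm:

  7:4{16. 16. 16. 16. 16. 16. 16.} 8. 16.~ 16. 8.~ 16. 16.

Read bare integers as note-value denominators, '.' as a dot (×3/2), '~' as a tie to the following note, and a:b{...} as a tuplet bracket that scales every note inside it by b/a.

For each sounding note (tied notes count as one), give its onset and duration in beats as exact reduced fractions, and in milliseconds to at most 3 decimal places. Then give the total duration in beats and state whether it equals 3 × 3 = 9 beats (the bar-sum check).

1) 0.0ms=0b +173.745ms=3/7b
2) 173.745ms=3/7b +173.745ms=3/7b
3) 347.49ms=6/7b +173.745ms=3/7b
4) 521.236ms=9/7b +173.745ms=3/7b
5) 694.981ms=12/7b +173.745ms=3/7b
6) 868.726ms=15/7b +173.745ms=3/7b
7) 1042.471ms=18/7b +173.745ms=3/7b
8) 1216.216ms=3b +608.108ms=3/2b
9) 1824.324ms=9/2b +608.108ms=3/2b
10) 2432.432ms=6b +912.162ms=9/4b
11) 3344.595ms=33/4b +304.054ms=3/4b
Σ=9b of 9 (148bpm 3/8) — PASS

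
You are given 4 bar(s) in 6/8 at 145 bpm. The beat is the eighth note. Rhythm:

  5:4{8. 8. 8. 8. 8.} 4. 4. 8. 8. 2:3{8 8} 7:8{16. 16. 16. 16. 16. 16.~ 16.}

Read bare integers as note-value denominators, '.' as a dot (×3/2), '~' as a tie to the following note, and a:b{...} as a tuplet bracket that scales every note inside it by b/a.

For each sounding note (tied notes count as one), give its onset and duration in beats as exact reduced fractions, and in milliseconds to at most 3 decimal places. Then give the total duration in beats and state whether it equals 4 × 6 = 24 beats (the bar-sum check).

1) 0.0ms=0b +496.552ms=6/5b
2) 496.552ms=6/5b +496.552ms=6/5b
3) 993.103ms=12/5b +496.552ms=6/5b
4) 1489.655ms=18/5b +496.552ms=6/5b
5) 1986.207ms=24/5b +496.552ms=6/5b
6) 2482.759ms=6b +1241.379ms=3b
7) 3724.138ms=9b +1241.379ms=3b
8) 4965.517ms=12b +620.69ms=3/2b
9) 5586.207ms=27/2b +620.69ms=3/2b
10) 6206.897ms=15b +620.69ms=3/2b
11) 6827.586ms=33/2b +620.69ms=3/2b
12) 7448.276ms=18b +354.68ms=6/7b
13) 7802.956ms=132/7b +354.68ms=6/7b
14) 8157.635ms=138/7b +354.68ms=6/7b
15) 8512.315ms=144/7b +354.68ms=6/7b
16) 8866.995ms=150/7b +354.68ms=6/7b
17) 9221.675ms=156/7b +709.36ms=12/7b
Σ=24b of 24 (145bpm 6/8) — PASS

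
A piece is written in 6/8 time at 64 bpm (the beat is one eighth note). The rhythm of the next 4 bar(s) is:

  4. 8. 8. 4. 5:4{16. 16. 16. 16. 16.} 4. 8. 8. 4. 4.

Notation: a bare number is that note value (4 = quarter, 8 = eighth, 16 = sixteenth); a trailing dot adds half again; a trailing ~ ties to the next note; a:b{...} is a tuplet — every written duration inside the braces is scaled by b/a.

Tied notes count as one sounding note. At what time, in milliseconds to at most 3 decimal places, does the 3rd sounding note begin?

1. 0.0ms @ 0 + 2812.5ms (3)
2. 2812.5ms @ 3 + 1406.25ms (3/2)
3. 4218.75ms @ 9/2 + 1406.25ms (3/2)
4. 5625.0ms @ 6 + 2812.5ms (3)
5. 8437.5ms @ 9 + 562.5ms (3/5)
6. 9000.0ms @ 48/5 + 562.5ms (3/5)
7. 9562.5ms @ 51/5 + 562.5ms (3/5)
8. 10125.0ms @ 54/5 + 562.5ms (3/5)
9. 10687.5ms @ 57/5 + 562.5ms (3/5)
10. 11250.0ms @ 12 + 2812.5ms (3)
11. 14062.5ms @ 15 + 1406.25ms (3/2)
12. 15468.75ms @ 33/2 + 1406.25ms (3/2)
13. 16875.0ms @ 18 + 2812.5ms (3)
14. 19687.5ms @ 21 + 2812.5ms (3)

note 3 onset = 9/2b = 4218.75ms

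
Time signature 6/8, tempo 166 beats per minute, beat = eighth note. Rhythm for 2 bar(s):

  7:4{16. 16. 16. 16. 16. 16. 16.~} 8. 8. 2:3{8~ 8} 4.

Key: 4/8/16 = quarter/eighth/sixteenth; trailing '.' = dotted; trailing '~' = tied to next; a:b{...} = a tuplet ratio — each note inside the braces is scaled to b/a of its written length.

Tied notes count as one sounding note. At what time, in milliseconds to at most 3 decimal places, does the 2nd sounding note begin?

note 2 onset = 3/7b = 154.905ms

1. 0.0ms @ 0 + 154.905ms (3/7)
2. 154.905ms @ 3/7 + 154.905ms (3/7)
3. 309.811ms @ 6/7 + 154.905ms (3/7)
4. 464.716ms @ 9/7 + 154.905ms (3/7)
5. 619.621ms @ 12/7 + 154.905ms (3/7)
6. 774.527ms @ 15/7 + 154.905ms (3/7)
7. 929.432ms @ 18/7 + 697.074ms (27/14)
8. 1626.506ms @ 9/2 + 542.169ms (3/2)
9. 2168.675ms @ 6 + 1084.337ms (3)
10. 3253.012ms @ 9 + 1084.337ms (3)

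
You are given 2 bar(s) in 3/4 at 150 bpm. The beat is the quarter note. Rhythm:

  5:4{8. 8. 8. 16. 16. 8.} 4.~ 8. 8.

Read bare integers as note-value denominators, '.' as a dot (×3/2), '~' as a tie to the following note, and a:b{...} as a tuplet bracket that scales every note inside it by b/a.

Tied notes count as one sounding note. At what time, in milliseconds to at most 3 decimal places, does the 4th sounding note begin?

note 4 onset = 9/5b = 720.0ms

1. 0.0ms @ 0 + 240.0ms (3/5)
2. 240.0ms @ 3/5 + 240.0ms (3/5)
3. 480.0ms @ 6/5 + 240.0ms (3/5)
4. 720.0ms @ 9/5 + 120.0ms (3/10)
5. 840.0ms @ 21/10 + 120.0ms (3/10)
6. 960.0ms @ 12/5 + 240.0ms (3/5)
7. 1200.0ms @ 3 + 900.0ms (9/4)
8. 2100.0ms @ 21/4 + 300.0ms (3/4)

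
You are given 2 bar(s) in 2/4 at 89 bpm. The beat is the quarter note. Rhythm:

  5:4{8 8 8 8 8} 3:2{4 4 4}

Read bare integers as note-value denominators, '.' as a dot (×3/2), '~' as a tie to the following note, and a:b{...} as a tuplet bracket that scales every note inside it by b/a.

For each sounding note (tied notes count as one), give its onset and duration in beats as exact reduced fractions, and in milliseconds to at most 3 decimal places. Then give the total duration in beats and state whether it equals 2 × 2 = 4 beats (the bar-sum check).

1) 0.0ms=0b +269.663ms=2/5b
2) 269.663ms=2/5b +269.663ms=2/5b
3) 539.326ms=4/5b +269.663ms=2/5b
4) 808.989ms=6/5b +269.663ms=2/5b
5) 1078.652ms=8/5b +269.663ms=2/5b
6) 1348.315ms=2b +449.438ms=2/3b
7) 1797.753ms=8/3b +449.438ms=2/3b
8) 2247.191ms=10/3b +449.438ms=2/3b
Σ=4b of 4 (89bpm 2/4) — PASS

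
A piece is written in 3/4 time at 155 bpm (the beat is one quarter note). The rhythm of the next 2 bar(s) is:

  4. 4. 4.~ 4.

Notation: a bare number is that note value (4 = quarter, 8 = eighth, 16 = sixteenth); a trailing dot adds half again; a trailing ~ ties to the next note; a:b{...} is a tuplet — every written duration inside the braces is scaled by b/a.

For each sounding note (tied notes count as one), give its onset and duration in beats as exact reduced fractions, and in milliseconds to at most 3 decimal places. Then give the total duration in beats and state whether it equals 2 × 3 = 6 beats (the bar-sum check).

1) 0.0ms=0b +580.645ms=3/2b
2) 580.645ms=3/2b +580.645ms=3/2b
3) 1161.29ms=3b +1161.29ms=3b
Σ=6b of 6 (155bpm 3/4) — PASS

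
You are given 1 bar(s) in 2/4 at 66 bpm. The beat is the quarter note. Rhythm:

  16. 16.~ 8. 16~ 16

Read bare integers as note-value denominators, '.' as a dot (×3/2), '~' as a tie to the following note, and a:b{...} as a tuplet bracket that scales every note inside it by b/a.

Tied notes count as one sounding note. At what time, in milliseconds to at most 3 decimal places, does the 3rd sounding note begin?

note 3 onset = 3/2b = 1363.636ms

1. 0.0ms @ 0 + 340.909ms (3/8)
2. 340.909ms @ 3/8 + 1022.727ms (9/8)
3. 1363.636ms @ 3/2 + 454.545ms (1/2)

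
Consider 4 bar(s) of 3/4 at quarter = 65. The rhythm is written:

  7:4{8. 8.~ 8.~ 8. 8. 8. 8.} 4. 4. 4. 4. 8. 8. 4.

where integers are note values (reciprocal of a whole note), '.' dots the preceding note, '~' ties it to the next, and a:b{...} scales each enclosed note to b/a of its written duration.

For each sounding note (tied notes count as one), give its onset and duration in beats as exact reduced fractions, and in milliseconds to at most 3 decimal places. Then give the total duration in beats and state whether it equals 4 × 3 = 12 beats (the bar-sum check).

1) 0.0ms=0b +395.604ms=3/7b
2) 395.604ms=3/7b +1186.813ms=9/7b
3) 1582.418ms=12/7b +395.604ms=3/7b
4) 1978.022ms=15/7b +395.604ms=3/7b
5) 2373.626ms=18/7b +395.604ms=3/7b
6) 2769.231ms=3b +1384.615ms=3/2b
7) 4153.846ms=9/2b +1384.615ms=3/2b
8) 5538.462ms=6b +1384.615ms=3/2b
9) 6923.077ms=15/2b +1384.615ms=3/2b
10) 8307.692ms=9b +692.308ms=3/4b
11) 9000.0ms=39/4b +692.308ms=3/4b
12) 9692.308ms=21/2b +1384.615ms=3/2b
Σ=12b of 12 (65bpm 3/4) — PASS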